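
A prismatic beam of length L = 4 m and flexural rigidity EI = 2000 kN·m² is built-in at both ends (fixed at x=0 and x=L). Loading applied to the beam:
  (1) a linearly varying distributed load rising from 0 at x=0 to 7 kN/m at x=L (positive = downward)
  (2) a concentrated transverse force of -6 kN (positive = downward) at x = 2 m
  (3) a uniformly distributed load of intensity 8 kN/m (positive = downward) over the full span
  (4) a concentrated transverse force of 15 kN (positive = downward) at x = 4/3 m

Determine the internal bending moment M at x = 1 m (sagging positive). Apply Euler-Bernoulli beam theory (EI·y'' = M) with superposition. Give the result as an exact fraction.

M(1) = 1343/360 kN·m

Load 1 — triangular load w₀=7 kN/m (0→w₀ over full span):
  M_1 = 3w₀Lx/20 - w₀L²/30 - w₀x³/(6L) = 3·7·4·1/20 - 7·4²/30 - 7·1³/(6·4) = 7/40 kN·m
Load 2 — point force P=-6 kN at a=2 m (b=L-a=2):
  M_2 = Pb²(3a+b)x/L³ - Pab²/L²  [x≤a] = (-6)·2²·(3·2+2)·1/4³ - (-6)·2·2²/4² = 0 kN·m
Load 3 — uniform load w=8 kN/m over full span:
  M_3 = wLx/2 - wL²/12 - wx²/2 = 8·4·1/2 - 8·4²/12 - 8·1²/2 = 4/3 kN·m
Load 4 — point force P=15 kN at a=4/3 m (b=L-a=8/3):
  M_4 = Pb²(3a+b)x/L³ - Pab²/L²  [x≤a] = 15·(8/3)²·(3·(4/3)+(8/3))·1/4³ - 15·(4/3)·(8/3)²/4² = 20/9 kN·m
Superposition: M = Σ M_i = 1343/360 kN·m ≈ 3.730556 kN·m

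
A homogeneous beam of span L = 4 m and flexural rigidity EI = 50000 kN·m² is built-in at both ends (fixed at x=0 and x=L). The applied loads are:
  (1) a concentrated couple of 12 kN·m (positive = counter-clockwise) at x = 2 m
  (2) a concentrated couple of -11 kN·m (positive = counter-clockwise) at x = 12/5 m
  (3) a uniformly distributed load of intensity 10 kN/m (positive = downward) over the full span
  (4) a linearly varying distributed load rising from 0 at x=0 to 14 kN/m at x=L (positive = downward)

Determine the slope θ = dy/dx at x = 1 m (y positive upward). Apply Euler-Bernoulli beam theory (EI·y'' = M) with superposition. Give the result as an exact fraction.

θ(1) = -3049/20000000 rad

Load 1 — applied couple M₀=12 kN·m at a=2 m (b=L-a=2):
  θ_1 = (R_Ax²/2 - M_Ax)/EI  [x≤a] with R_A=9/2, M_A=3 = ((9/2)·1²/2 - 3·1)/50000 = -3/200000 rad
Load 2 — applied couple M₀=-11 kN·m at a=12/5 m (b=L-a=8/5):
  θ_2 = (R_Ax²/2 - M_Ax)/EI  [x≤a] with R_A=-99/25, M_A=-88/25 = ((-99/25)·1²/2 - (-88/25)·1)/50000 = 77/2500000 rad
Load 3 — uniform load w=10 kN/m over full span:
  θ_3 = -wx(L-x)(L-2x)/(12EI) = -10·1·(4-1)·(4-2·1)/(12·50000) = -1/10000 rad
Load 4 — triangular load w₀=14 kN/m (0→w₀ over full span):
  θ_4 = -w₀(2x(L-x)(L-2x)(x+2L)+x²(L-x)²)/(120LEI) = -14·(2·1·(4-1)·(4-2·1)·(1+2·4)+1²·(4-1)²)/(120·4·50000) = -273/4000000 rad
Superposition: θ = Σ θ_i = -3049/20000000 rad ≈ -0.000152 rad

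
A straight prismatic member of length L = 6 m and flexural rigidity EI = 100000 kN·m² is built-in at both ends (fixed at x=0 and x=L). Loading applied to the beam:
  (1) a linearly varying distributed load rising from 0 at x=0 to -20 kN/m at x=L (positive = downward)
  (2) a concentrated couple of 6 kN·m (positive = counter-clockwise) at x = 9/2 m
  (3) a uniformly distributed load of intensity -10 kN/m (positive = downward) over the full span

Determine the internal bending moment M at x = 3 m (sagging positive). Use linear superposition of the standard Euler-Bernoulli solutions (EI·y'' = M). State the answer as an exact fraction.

M(3) = -57/2 kN·m

Load 1 — triangular load w₀=-20 kN/m (0→w₀ over full span):
  M_1 = 3w₀Lx/20 - w₀L²/30 - w₀x³/(6L) = 3·(-20)·6·3/20 - (-20)·6²/30 - (-20)·3³/(6·6) = -15 kN·m
Load 2 — applied couple M₀=6 kN·m at a=9/2 m (b=L-a=3/2):
  M_2 = R_Ax - M_A  [x≤a] with R_A=9/8, M_A=15/8 = (9/8)·3 - (15/8) = 3/2 kN·m
Load 3 — uniform load w=-10 kN/m over full span:
  M_3 = wLx/2 - wL²/12 - wx²/2 = (-10)·6·3/2 - (-10)·6²/12 - (-10)·3²/2 = -15 kN·m
Superposition: M = Σ M_i = -57/2 kN·m ≈ -28.500000 kN·m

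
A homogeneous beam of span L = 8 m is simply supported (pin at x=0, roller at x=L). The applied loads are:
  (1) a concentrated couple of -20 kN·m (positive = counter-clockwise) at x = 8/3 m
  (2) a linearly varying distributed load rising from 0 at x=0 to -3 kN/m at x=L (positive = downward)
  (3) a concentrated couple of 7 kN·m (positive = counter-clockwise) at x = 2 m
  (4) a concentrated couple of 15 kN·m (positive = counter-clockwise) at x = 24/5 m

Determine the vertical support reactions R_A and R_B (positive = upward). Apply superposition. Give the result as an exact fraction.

Load 1 — applied couple M₀=-20 kN·m at a=8/3 m (b=L-a=16/3):
  R_A = M₀/L = (-20)/8 = -5/2 kN
  R_B = -M₀/L = -(-20)/8 = 5/2 kN
Load 2 — triangular load w₀=-3 kN/m (0→w₀ over full span):
  R_A = w₀L/6 = (-3)·8/6 = -4 kN
  R_B = w₀L/3 = (-3)·8/3 = -8 kN
Load 3 — applied couple M₀=7 kN·m at a=2 m (b=L-a=6):
  R_A = M₀/L = 7/8 kN
  R_B = -M₀/L = -7/8 kN
Load 4 — applied couple M₀=15 kN·m at a=24/5 m (b=L-a=16/5):
  R_A = M₀/L = 15/8 kN
  R_B = -M₀/L = -15/8 kN
Superposition: R_A = -15/4 kN, R_B = -33/4 kN

R_A = -15/4 kN, R_B = -33/4 kN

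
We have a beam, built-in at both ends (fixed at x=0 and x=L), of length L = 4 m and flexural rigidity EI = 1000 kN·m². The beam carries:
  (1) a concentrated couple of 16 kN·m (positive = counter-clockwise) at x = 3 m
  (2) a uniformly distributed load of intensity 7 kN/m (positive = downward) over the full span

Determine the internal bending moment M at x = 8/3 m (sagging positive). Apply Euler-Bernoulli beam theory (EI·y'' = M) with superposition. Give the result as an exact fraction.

Load 1 — applied couple M₀=16 kN·m at a=3 m (b=L-a=1):
  M_1 = R_Ax - M_A  [x≤a] with R_A=9/2, M_A=5 = (9/2)·(8/3) - 5 = 7 kN·m
Load 2 — uniform load w=7 kN/m over full span:
  M_2 = wLx/2 - wL²/12 - wx²/2 = 7·4·(8/3)/2 - 7·4²/12 - 7·(8/3)²/2 = 28/9 kN·m
Superposition: M = Σ M_i = 91/9 kN·m ≈ 10.111111 kN·m

M(8/3) = 91/9 kN·m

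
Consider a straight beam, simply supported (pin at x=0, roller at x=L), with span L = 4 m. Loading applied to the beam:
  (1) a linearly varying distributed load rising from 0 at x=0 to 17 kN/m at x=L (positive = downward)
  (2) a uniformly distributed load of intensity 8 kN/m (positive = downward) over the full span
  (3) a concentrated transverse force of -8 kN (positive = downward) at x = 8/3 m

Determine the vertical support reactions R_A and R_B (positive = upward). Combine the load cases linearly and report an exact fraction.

Load 1 — triangular load w₀=17 kN/m (0→w₀ over full span):
  R_A = w₀L/6 = 17·4/6 = 34/3 kN
  R_B = w₀L/3 = 17·4/3 = 68/3 kN
Load 2 — uniform load w=8 kN/m over full span:
  R_A = wL/2 = 8·4/2 = 16 kN
  R_B = wL/2 = 8·4/2 = 16 kN
Load 3 — point force P=-8 kN at a=8/3 m (b=L-a=4/3):
  R_A = Pb/L = (-8)·(4/3)/4 = -8/3 kN
  R_B = Pa/L = (-8)·(8/3)/4 = -16/3 kN
Superposition: R_A = 74/3 kN, R_B = 100/3 kN

R_A = 74/3 kN, R_B = 100/3 kN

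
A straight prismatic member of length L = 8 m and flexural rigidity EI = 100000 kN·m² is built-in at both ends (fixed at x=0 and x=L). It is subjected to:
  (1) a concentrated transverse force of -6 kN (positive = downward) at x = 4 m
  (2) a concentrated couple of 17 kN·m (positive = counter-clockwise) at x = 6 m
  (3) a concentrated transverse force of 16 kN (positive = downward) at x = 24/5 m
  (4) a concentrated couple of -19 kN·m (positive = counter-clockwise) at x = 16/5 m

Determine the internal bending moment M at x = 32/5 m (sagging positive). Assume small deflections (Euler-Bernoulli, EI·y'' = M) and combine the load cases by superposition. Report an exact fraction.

M(32/5) = -82637/10000 kN·m

Load 1 — point force P=-6 kN at a=4 m (b=L-a=4):
  M_1 = Pa²(a+3b)(L-x)/L³ - Pa²b/L²  [x>a] = (-6)·4²·(4+3·4)·(8-(32/5))/8³ - (-6)·4²·4/8² = 6/5 kN·m
Load 2 — applied couple M₀=17 kN·m at a=6 m (b=L-a=2):
  M_2 = R_Ax - M_A - M₀  [x>a] with R_A=153/64, M_A=85/16 = (153/64)·(32/5) - (85/16) - 17 = -561/80 kN·m
Load 3 — point force P=16 kN at a=24/5 m (b=L-a=16/5):
  M_3 = Pa²(a+3b)(L-x)/L³ - Pa²b/L²  [x>a] = 16·(24/5)²·((24/5)+3·(16/5))·(8-(32/5))/8³ - 16·(24/5)²·(16/5)/8² = -1152/625 kN·m
Load 4 — applied couple M₀=-19 kN·m at a=16/5 m (b=L-a=24/5):
  M_4 = R_Ax - M_A - M₀  [x>a] with R_A=-171/50, M_A=-57/25 = (-171/50)·(32/5) - (-57/25) - (-19) = -76/125 kN·m
Superposition: M = Σ M_i = -82637/10000 kN·m ≈ -8.263700 kN·m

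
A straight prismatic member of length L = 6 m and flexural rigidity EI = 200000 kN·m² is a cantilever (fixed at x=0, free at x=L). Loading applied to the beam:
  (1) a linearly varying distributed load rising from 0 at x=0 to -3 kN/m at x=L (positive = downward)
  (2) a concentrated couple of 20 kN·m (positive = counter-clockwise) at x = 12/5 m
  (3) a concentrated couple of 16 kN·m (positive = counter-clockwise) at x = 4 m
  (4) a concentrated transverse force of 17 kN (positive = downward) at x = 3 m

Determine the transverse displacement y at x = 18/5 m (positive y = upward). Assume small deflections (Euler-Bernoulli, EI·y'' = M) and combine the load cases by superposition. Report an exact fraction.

Load 1 — triangular load w₀=-3 kN/m (0→w₀ over full span):
  y_1 = (w₀Lx³/12-w₀L²x²/6-w₀x⁵/(120L))/EI = ((-3)·6·(18/5)³/12-(-3)·6²·(18/5)²/6-(-3)·(18/5)⁵/(120·6))/200000 = 1295433/1562500000 m
Load 2 — applied couple M₀=20 kN·m at a=12/5 m (b=L-a=18/5):
  y_2 = M₀a(2x-a)/(2EI)  [x>a] = 20·(12/5)·(2·(18/5)-(12/5))/(2·200000) = 9/15625 m
Load 3 — applied couple M₀=16 kN·m at a=4 m (b=L-a=2):
  y_3 = M₀x²/(2EI)  [x≤a] = 16·(18/5)²/(2·200000) = 81/156250 m
Load 4 — point force P=17 kN at a=3 m (b=L-a=3):
  y_4 = -Pa²(3x-a)/(6EI)  [x>a] = -17·3²·(3·(18/5)-3)/(6·200000) = -1989/2000000 m
Superposition: y = Σ y_i = 5806107/6250000000 m ≈ 0.000929 m

y(18/5) = 5806107/6250000000 m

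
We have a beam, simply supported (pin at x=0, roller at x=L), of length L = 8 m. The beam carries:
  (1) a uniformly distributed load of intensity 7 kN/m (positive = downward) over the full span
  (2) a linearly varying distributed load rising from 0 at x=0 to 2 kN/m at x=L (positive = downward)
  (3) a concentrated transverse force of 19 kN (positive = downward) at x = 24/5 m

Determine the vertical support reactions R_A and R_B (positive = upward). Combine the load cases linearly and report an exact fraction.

Load 1 — uniform load w=7 kN/m over full span:
  R_A = wL/2 = 7·8/2 = 28 kN
  R_B = wL/2 = 7·8/2 = 28 kN
Load 2 — triangular load w₀=2 kN/m (0→w₀ over full span):
  R_A = w₀L/6 = 2·8/6 = 8/3 kN
  R_B = w₀L/3 = 2·8/3 = 16/3 kN
Load 3 — point force P=19 kN at a=24/5 m (b=L-a=16/5):
  R_A = Pb/L = 19·(16/5)/8 = 38/5 kN
  R_B = Pa/L = 19·(24/5)/8 = 57/5 kN
Superposition: R_A = 574/15 kN, R_B = 671/15 kN

R_A = 574/15 kN, R_B = 671/15 kN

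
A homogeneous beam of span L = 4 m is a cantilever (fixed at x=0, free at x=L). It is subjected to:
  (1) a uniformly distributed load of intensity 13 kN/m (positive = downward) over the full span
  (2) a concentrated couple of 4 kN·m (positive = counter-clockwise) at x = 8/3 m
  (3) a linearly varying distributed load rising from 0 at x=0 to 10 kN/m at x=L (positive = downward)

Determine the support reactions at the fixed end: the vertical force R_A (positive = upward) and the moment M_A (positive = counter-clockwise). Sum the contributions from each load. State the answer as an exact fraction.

Load 1 — uniform load w=13 kN/m over full span:
  R_A = wL = 13·4 = 52 kN
  M_A = wL²/2 = 13·4²/2 = 104 kN·m
Load 2 — applied couple M₀=4 kN·m at a=8/3 m (b=L-a=4/3):
  R_A = 0 kN
  M_A = -M₀ = -4 kN·m
Load 3 — triangular load w₀=10 kN/m (0→w₀ over full span):
  R_A = w₀L/2 = 10·4/2 = 20 kN
  M_A = w₀L²/3 = 10·4²/3 = 160/3 kN·m
Superposition: R_A = 72 kN, M_A = 460/3 kN·m

R_A = 72 kN, M_A = 460/3 kN·m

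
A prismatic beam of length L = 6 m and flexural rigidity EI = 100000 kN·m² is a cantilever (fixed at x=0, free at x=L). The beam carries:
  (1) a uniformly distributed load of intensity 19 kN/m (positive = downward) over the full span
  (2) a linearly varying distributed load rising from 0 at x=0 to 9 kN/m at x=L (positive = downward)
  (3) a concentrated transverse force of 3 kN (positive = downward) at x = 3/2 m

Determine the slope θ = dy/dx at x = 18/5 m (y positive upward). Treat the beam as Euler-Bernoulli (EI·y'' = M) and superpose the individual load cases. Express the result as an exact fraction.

θ(18/5) = -4339683/500000000 rad

Load 1 — uniform load w=19 kN/m over full span:
  θ_1 = -wx(x²-3Lx+3L²)/(6EI) = -19·(18/5)·((18/5)²-3·6·(18/5)+3·6²)/(6·100000) = -20007/3125000 rad
Load 2 — triangular load w₀=9 kN/m (0→w₀ over full span):
  θ_2 = (w₀Lx²/4-w₀L²x/3-w₀x⁴/(24L))/EI = (9·6·(18/5)²/4-9·6²·(18/5)/3-9·(18/5)⁴/(24·6))/100000 = -140211/62500000 rad
Load 3 — point force P=3 kN at a=3/2 m (b=L-a=9/2):
  θ_3 = -Pa²/(2EI)  [x>a] = -3·(3/2)²/(2·100000) = -27/800000 rad
Superposition: θ = Σ θ_i = -4339683/500000000 rad ≈ -0.008679 rad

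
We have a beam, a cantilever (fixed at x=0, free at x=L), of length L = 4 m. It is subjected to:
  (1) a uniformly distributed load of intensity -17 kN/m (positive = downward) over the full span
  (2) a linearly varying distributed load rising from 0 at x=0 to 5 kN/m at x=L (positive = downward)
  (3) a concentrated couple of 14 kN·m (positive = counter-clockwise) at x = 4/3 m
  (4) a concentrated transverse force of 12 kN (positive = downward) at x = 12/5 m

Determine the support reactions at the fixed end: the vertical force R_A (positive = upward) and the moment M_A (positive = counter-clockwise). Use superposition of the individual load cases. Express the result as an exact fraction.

R_A = -46 kN, M_A = -1418/15 kN·m

Load 1 — uniform load w=-17 kN/m over full span:
  R_A = wL = (-17)·4 = -68 kN
  M_A = wL²/2 = (-17)·4²/2 = -136 kN·m
Load 2 — triangular load w₀=5 kN/m (0→w₀ over full span):
  R_A = w₀L/2 = 5·4/2 = 10 kN
  M_A = w₀L²/3 = 5·4²/3 = 80/3 kN·m
Load 3 — applied couple M₀=14 kN·m at a=4/3 m (b=L-a=8/3):
  R_A = 0 kN
  M_A = -M₀ = -14 kN·m
Load 4 — point force P=12 kN at a=12/5 m (b=L-a=8/5):
  R_A = P = 12 kN
  M_A = Pa = 12·(12/5) = 144/5 kN·m
Superposition: R_A = -46 kN, M_A = -1418/15 kN·m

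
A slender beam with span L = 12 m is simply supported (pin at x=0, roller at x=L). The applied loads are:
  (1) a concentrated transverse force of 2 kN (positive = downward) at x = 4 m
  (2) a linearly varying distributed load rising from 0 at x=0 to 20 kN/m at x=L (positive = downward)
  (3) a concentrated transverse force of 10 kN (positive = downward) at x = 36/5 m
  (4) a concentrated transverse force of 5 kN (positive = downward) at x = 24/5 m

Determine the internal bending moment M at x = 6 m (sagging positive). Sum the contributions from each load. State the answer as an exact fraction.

Load 1 — point force P=2 kN at a=4 m (b=L-a=8):
  M_1 = Pa(L-x)/L  [x>a] = 2·4·(12-6)/12 = 4 kN·m
Load 2 — triangular load w₀=20 kN/m (0→w₀ over full span):
  M_2 = w₀Lx/6 - w₀x³/(6L) = 20·12·6/6 - 20·6³/(6·12) = 180 kN·m
Load 3 — point force P=10 kN at a=36/5 m (b=L-a=24/5):
  M_3 = Pbx/L  [x≤a] = 10·(24/5)·6/12 = 24 kN·m
Load 4 — point force P=5 kN at a=24/5 m (b=L-a=36/5):
  M_4 = Pa(L-x)/L  [x>a] = 5·(24/5)·(12-6)/12 = 12 kN·m
Superposition: M = Σ M_i = 220 kN·m ≈ 220.000000 kN·m

M(6) = 220 kN·m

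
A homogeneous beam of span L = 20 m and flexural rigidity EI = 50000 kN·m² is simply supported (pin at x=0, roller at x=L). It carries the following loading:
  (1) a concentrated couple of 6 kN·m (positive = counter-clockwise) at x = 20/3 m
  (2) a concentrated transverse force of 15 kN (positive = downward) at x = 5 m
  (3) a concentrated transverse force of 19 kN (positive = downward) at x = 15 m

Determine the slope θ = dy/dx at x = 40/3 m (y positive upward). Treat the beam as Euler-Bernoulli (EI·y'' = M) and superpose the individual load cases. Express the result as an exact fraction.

θ(40/3) = 971/180000 rad

Load 1 — applied couple M₀=6 kN·m at a=20/3 m (b=L-a=40/3):
  θ_1 = (M₀x²/(2L)-M₀(x-a)+C₁)/EI  [x>a] with C₁=M₀(3b²-L²)/(6L)=20/3 = (6·(40/3)²/(2·20)-6·((40/3)-(20/3))+(20/3))/50000 = -1/7500 rad
Load 2 — point force P=15 kN at a=5 m (b=L-a=15):
  θ_2 = -Pa(2L²-6Lx+3x²+a²)/(6LEI)  [x>a] = -15·5·(2·20²-6·20·(40/3)+3·(40/3)²+5²)/(6·20·50000) = 29/9600 rad
Load 3 — point force P=19 kN at a=15 m (b=L-a=5):
  θ_3 = -Pb(L²-b²-3x²)/(6LEI)  [x≤a] = -19·5·(20²-5²-3·(40/3)²)/(6·20·50000) = 361/144000 rad
Superposition: θ = Σ θ_i = 971/180000 rad ≈ 0.005394 rad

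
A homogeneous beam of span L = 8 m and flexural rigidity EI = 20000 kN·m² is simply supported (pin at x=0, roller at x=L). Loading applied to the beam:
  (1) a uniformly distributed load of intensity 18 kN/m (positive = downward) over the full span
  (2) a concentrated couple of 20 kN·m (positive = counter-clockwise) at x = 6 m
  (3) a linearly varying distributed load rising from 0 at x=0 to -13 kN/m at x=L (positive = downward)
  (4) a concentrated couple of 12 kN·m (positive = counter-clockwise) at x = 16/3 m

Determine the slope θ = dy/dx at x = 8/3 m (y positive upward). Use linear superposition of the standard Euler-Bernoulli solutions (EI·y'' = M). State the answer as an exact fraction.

Load 1 — uniform load w=18 kN/m over full span:
  θ_1 = -w(L³-6Lx²+4x³)/(24EI) = -18·(8³-6·8·(8/3)²+4·(8/3)³)/(24·20000) = -52/5625 rad
Load 2 — applied couple M₀=20 kN·m at a=6 m (b=L-a=2):
  θ_2 = (M₀x²/(2L)+C₁)/EI  [x≤a] with C₁=M₀(3b²-L²)/(6L)=-65/3 = (20·(8/3)²/(2·8)+(-65/3))/20000 = -23/36000 rad
Load 3 — triangular load w₀=-13 kN/m (0→w₀ over full span):
  θ_3 = -w₀(7L⁴-30L²x²+15x⁴)/(360LEI) = -(-13)·(7·8⁴-30·8²·(8/3)²+15·(8/3)⁴)/(360·8·20000) = 2704/759375 rad
Load 4 — applied couple M₀=12 kN·m at a=16/3 m (b=L-a=8/3):
  θ_4 = (M₀x²/(2L)+C₁)/EI  [x≤a] with C₁=M₀(3b²-L²)/(6L)=-32/3 = (12·(8/3)²/(2·8)+(-32/3))/20000 = -1/3750 rad
Superposition: θ = Σ θ_i = -160117/24300000 rad ≈ -0.006589 rad

θ(8/3) = -160117/24300000 rad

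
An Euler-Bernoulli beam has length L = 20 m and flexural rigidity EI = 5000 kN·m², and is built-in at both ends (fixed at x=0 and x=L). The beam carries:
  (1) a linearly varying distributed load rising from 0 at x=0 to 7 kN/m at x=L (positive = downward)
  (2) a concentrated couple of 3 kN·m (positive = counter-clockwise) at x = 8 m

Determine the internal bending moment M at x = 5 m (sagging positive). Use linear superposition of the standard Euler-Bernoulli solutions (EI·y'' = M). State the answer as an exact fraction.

M(5) = 1019/200 kN·m

Load 1 — triangular load w₀=7 kN/m (0→w₀ over full span):
  M_1 = 3w₀Lx/20 - w₀L²/30 - w₀x³/(6L) = 3·7·20·5/20 - 7·20²/30 - 7·5³/(6·20) = 35/8 kN·m
Load 2 — applied couple M₀=3 kN·m at a=8 m (b=L-a=12):
  M_2 = R_Ax - M_A  [x≤a] with R_A=27/125, M_A=9/25 = (27/125)·5 - (9/25) = 18/25 kN·m
Superposition: M = Σ M_i = 1019/200 kN·m ≈ 5.095000 kN·m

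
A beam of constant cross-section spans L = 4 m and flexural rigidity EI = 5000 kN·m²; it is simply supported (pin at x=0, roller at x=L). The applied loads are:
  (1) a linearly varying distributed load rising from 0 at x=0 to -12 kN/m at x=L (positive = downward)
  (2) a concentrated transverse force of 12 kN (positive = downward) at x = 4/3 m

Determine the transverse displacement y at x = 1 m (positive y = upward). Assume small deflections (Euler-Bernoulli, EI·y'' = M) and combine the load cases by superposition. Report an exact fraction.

y(1) = 671/1080000 m

Load 1 — triangular load w₀=-12 kN/m (0→w₀ over full span):
  y_1 = -w₀x(7L⁴-10L²x²+3x⁴)/(360LEI) = -(-12)·1·(7·4⁴-10·4²·1²+3·1⁴)/(360·4·5000) = 109/40000 m
Load 2 — point force P=12 kN at a=4/3 m (b=L-a=8/3):
  y_2 = -Pbx(L²-b²-x²)/(6LEI)  [x≤a] = -12·(8/3)·1·(4²-(8/3)²-1²)/(6·4·5000) = -71/33750 m
Superposition: y = Σ y_i = 671/1080000 m ≈ 0.000621 m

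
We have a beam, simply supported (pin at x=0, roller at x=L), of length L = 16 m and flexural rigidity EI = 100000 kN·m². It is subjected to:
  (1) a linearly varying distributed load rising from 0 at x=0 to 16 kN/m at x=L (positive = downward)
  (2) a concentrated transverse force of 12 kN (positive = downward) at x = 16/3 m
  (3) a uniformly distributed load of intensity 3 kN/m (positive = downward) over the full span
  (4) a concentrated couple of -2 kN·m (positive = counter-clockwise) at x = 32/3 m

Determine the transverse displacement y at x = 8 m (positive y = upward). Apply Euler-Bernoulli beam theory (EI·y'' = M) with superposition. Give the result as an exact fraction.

Load 1 — triangular load w₀=16 kN/m (0→w₀ over full span):
  y_1 = -w₀x(7L⁴-10L²x²+3x⁴)/(360LEI) = -16·8·(7·16⁴-10·16²·8²+3·8⁴)/(360·16·100000) = -128/1875 m
Load 2 — point force P=12 kN at a=16/3 m (b=L-a=32/3):
  y_2 = -Pa(L-x)(2Lx-a²-x²)/(6LEI)  [x>a] = -12·(16/3)·(16-8)·(2·16·8-(16/3)²-8²)/(6·16·100000) = -736/84375 m
Load 3 — uniform load w=3 kN/m over full span:
  y_3 = -wx(L³-2Lx²+x³)/(24EI) = -3·8·(16³-2·16·8²+8³)/(24·100000) = -16/625 m
Load 4 — applied couple M₀=-2 kN·m at a=32/3 m (b=L-a=16/3):
  y_4 = (M₀x³/(6L)+C₁x)/EI  [x≤a] with C₁=M₀(3b²-L²)/(6L)=32/9 = ((-2)·8³/(6·16)+(32/9)·8)/100000 = 1/5625 m
Superposition: y = Σ y_i = -8641/84375 m ≈ -0.102412 m

y(8) = -8641/84375 m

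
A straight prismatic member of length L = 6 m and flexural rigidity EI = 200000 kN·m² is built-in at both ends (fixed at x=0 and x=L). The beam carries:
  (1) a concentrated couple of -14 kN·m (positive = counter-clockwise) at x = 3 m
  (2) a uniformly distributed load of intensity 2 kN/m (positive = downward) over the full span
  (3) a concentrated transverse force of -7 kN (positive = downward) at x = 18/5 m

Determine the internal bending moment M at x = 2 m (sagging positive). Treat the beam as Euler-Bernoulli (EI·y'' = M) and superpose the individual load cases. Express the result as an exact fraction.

Load 1 — applied couple M₀=-14 kN·m at a=3 m (b=L-a=3):
  M_1 = R_Ax - M_A  [x≤a] with R_A=-7/2, M_A=-7/2 = (-7/2)·2 - (-7/2) = -7/2 kN·m
Load 2 — uniform load w=2 kN/m over full span:
  M_2 = wLx/2 - wL²/12 - wx²/2 = 2·6·2/2 - 2·6²/12 - 2·2²/2 = 2 kN·m
Load 3 — point force P=-7 kN at a=18/5 m (b=L-a=12/5):
  M_3 = Pb²(3a+b)x/L³ - Pab²/L²  [x≤a] = (-7)·(12/5)²·(3·(18/5)+(12/5))·2/6³ - (-7)·(18/5)·(12/5)²/6² = -112/125 kN·m
Superposition: M = Σ M_i = -599/250 kN·m ≈ -2.396000 kN·m

M(2) = -599/250 kN·m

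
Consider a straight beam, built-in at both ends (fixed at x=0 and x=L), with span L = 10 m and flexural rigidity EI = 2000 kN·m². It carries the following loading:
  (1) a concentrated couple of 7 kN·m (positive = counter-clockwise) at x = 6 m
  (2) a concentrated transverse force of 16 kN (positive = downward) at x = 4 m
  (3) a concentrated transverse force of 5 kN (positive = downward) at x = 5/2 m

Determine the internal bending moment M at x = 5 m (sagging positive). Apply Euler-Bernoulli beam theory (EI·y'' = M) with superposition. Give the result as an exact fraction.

M(5) = 1373/80 kN·m

Load 1 — applied couple M₀=7 kN·m at a=6 m (b=L-a=4):
  M_1 = R_Ax - M_A  [x≤a] with R_A=126/125, M_A=56/25 = (126/125)·5 - (56/25) = 14/5 kN·m
Load 2 — point force P=16 kN at a=4 m (b=L-a=6):
  M_2 = Pa²(a+3b)(L-x)/L³ - Pa²b/L²  [x>a] = 16·4²·(4+3·6)·(10-5)/10³ - 16·4²·6/10² = 64/5 kN·m
Load 3 — point force P=5 kN at a=5/2 m (b=L-a=15/2):
  M_3 = Pa²(a+3b)(L-x)/L³ - Pa²b/L²  [x>a] = 5·(5/2)²·((5/2)+3·(15/2))·(10-5)/10³ - 5·(5/2)²·(15/2)/10² = 25/16 kN·m
Superposition: M = Σ M_i = 1373/80 kN·m ≈ 17.162500 kN·m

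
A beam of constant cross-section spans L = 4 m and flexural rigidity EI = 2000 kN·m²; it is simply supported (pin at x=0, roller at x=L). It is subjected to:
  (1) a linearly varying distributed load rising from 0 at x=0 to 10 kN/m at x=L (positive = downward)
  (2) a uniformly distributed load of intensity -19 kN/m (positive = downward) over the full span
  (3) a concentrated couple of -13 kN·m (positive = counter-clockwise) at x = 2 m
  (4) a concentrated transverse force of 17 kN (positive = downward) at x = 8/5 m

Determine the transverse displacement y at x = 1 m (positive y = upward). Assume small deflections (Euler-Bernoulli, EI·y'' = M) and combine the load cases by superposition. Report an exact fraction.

y(1) = 118127/12000000 m

Load 1 — triangular load w₀=10 kN/m (0→w₀ over full span):
  y_1 = -w₀x(7L⁴-10L²x²+3x⁴)/(360LEI) = -10·1·(7·4⁴-10·4²·1²+3·1⁴)/(360·4·2000) = -109/19200 m
Load 2 — uniform load w=-19 kN/m over full span:
  y_2 = -wx(L³-2Lx²+x³)/(24EI) = -(-19)·1·(4³-2·4·1²+1³)/(24·2000) = 361/16000 m
Load 3 — applied couple M₀=-13 kN·m at a=2 m (b=L-a=2):
  y_3 = (M₀x³/(6L)+C₁x)/EI  [x≤a] with C₁=M₀(3b²-L²)/(6L)=13/6 = ((-13)·1³/(6·4)+(13/6)·1)/2000 = 13/16000 m
Load 4 — point force P=17 kN at a=8/5 m (b=L-a=12/5):
  y_4 = -Pbx(L²-b²-x²)/(6LEI)  [x≤a] = -17·(12/5)·1·(4²-(12/5)²-1²)/(6·4·2000) = -3927/500000 m
Superposition: y = Σ y_i = 118127/12000000 m ≈ 0.009844 m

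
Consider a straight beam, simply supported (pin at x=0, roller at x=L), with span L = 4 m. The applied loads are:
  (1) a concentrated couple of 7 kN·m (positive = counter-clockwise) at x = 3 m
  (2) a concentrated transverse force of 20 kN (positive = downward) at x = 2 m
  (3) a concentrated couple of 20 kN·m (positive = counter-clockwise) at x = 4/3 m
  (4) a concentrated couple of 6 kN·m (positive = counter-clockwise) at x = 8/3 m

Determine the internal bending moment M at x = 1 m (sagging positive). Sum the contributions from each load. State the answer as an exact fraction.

M(1) = 73/4 kN·m

Load 1 — applied couple M₀=7 kN·m at a=3 m (b=L-a=1):
  M_1 = M₀x/L  [x≤a] = 7·1/4 = 7/4 kN·m
Load 2 — point force P=20 kN at a=2 m (b=L-a=2):
  M_2 = Pbx/L  [x≤a] = 20·2·1/4 = 10 kN·m
Load 3 — applied couple M₀=20 kN·m at a=4/3 m (b=L-a=8/3):
  M_3 = M₀x/L  [x≤a] = 20·1/4 = 5 kN·m
Load 4 — applied couple M₀=6 kN·m at a=8/3 m (b=L-a=4/3):
  M_4 = M₀x/L  [x≤a] = 6·1/4 = 3/2 kN·m
Superposition: M = Σ M_i = 73/4 kN·m ≈ 18.250000 kN·m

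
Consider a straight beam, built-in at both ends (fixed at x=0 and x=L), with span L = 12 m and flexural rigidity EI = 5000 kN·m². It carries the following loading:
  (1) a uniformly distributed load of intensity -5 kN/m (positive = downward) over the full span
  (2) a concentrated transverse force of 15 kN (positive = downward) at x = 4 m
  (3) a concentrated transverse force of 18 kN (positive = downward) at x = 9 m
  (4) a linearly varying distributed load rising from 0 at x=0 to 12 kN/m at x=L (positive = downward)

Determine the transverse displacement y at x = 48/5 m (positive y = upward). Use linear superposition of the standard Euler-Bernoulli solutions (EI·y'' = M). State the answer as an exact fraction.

y(48/5) = -1874557/78125000 m

Load 1 — uniform load w=-5 kN/m over full span:
  y_1 = -wx²(L-x)²/(24EI) = -(-5)·(48/5)²·(12-(48/5))²/(24·5000) = 1728/78125 m
Load 2 — point force P=15 kN at a=4 m (b=L-a=8):
  y_2 = -Pa²(L-x)²(3bL-(3b+a)(L-x))/(6L³EI)  [x>a] = -15·4²·(12-(48/5))²·(3·8·12-(3·8+4)·(12-(48/5)))/(6·12³·5000) = -92/15625 m
Load 3 — point force P=18 kN at a=9 m (b=L-a=3):
  y_3 = -Pa²(L-x)²(3bL-(3b+a)(L-x))/(6L³EI)  [x>a] = -18·9²·(12-(48/5))²·(3·3·12-(3·3+9)·(12-(48/5)))/(6·12³·5000) = -6561/625000 m
Load 4 — triangular load w₀=12 kN/m (0→w₀ over full span):
  y_4 = -w₀x²(L-x)²(x+2L)/(120LEI) = -12·(48/5)²·(12-(48/5))²·((48/5)+2·12)/(120·12·5000) = -290304/9765625 m
Superposition: y = Σ y_i = -1874557/78125000 m ≈ -0.023994 m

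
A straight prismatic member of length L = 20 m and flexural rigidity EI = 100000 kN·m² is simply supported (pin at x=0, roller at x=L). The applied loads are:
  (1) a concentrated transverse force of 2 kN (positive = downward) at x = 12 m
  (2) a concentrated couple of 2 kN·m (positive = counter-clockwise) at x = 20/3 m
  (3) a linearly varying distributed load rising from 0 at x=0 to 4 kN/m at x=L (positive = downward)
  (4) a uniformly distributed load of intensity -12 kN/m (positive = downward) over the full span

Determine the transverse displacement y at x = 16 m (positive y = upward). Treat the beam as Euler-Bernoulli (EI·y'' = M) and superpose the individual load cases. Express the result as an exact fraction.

Load 1 — point force P=2 kN at a=12 m (b=L-a=8):
  y_1 = -Pa(L-x)(2Lx-a²-x²)/(6LEI)  [x>a] = -2·12·(20-16)·(2·20·16-12²-16²)/(6·20·100000) = -6/3125 m
Load 2 — applied couple M₀=2 kN·m at a=20/3 m (b=L-a=40/3):
  y_2 = (M₀x³/(6L)-M₀(x-a)²/2+C₁x)/EI  [x>a] with C₁=M₀(3b²-L²)/(6L)=20/9 = (2·16³/(6·20)-2·(16-(20/3))²/2+(20/9)·16)/100000 = 47/281250 m
Load 3 — triangular load w₀=4 kN/m (0→w₀ over full span):
  y_3 = -w₀x(7L⁴-10L²x²+3x⁴)/(360LEI) = -4·16·(7·20⁴-10·20²·16²+3·16⁴)/(360·20·100000) = -2032/78125 m
Load 4 — uniform load w=-12 kN/m over full span:
  y_4 = -wx(L³-2Lx²+x³)/(24EI) = -(-12)·16·(20³-2·20·16²+16³)/(24·100000) = 464/3125 m
Superposition: y = Σ y_i = 169759/1406250 m ≈ 0.120718 m

y(16) = 169759/1406250 m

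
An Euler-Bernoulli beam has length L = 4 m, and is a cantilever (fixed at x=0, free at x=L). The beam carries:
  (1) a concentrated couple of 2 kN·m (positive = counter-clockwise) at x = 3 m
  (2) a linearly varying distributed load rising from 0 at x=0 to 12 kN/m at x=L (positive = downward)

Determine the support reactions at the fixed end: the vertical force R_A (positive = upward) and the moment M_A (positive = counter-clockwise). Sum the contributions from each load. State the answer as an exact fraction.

Load 1 — applied couple M₀=2 kN·m at a=3 m (b=L-a=1):
  R_A = 0 kN
  M_A = -M₀ = -2 kN·m
Load 2 — triangular load w₀=12 kN/m (0→w₀ over full span):
  R_A = w₀L/2 = 12·4/2 = 24 kN
  M_A = w₀L²/3 = 12·4²/3 = 64 kN·m
Superposition: R_A = 24 kN, M_A = 62 kN·m

R_A = 24 kN, M_A = 62 kN·m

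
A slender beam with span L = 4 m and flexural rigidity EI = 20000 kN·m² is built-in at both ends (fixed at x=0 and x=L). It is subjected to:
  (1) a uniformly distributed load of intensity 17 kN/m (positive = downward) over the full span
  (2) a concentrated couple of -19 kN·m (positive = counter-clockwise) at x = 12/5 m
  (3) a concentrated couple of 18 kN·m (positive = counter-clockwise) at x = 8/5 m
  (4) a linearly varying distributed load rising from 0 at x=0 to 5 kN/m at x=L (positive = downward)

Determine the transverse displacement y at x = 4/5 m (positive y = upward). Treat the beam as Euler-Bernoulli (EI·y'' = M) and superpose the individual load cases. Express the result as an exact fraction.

y(4/5) = -157/781250 m

Load 1 — uniform load w=17 kN/m over full span:
  y_1 = -wx²(L-x)²/(24EI) = -17·(4/5)²·(4-(4/5))²/(24·20000) = -272/1171875 m
Load 2 — applied couple M₀=-19 kN·m at a=12/5 m (b=L-a=8/5):
  y_2 = (R_Ax³/6 - M_Ax²/2)/EI  [x≤a] with R_A=-171/25, M_A=-152/25 = ((-171/25)·(4/5)³/6 - (-152/25)·(4/5)²/2)/20000 = 133/1953125 m
Load 3 — applied couple M₀=18 kN·m at a=8/5 m (b=L-a=12/5):
  y_3 = (R_Ax³/6 - M_Ax²/2)/EI  [x≤a] with R_A=162/25, M_A=54/25 = ((162/25)·(4/5)³/6 - (54/25)·(4/5)²/2)/20000 = -27/3906250 m
Load 4 — triangular load w₀=5 kN/m (0→w₀ over full span):
  y_4 = -w₀x²(L-x)²(x+2L)/(120LEI) = -5·(4/5)²·(4-(4/5))²·((4/5)+2·4)/(120·4·20000) = -176/5859375 m
Superposition: y = Σ y_i = -157/781250 m ≈ -0.000201 m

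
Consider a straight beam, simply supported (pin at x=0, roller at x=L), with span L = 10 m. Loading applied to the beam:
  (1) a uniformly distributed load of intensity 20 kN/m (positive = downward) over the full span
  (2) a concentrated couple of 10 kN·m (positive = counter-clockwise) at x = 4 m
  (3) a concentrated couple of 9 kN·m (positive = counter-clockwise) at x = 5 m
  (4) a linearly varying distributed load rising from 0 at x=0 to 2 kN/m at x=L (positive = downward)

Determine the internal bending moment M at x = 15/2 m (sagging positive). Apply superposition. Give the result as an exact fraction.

Load 1 — uniform load w=20 kN/m over full span:
  M_1 = wx(L-x)/2 = 20·(15/2)·(10-(15/2))/2 = 375/2 kN·m
Load 2 — applied couple M₀=10 kN·m at a=4 m (b=L-a=6):
  M_2 = M₀x/L - M₀  [x>a] = 10·(15/2)/10 - 10 = -5/2 kN·m
Load 3 — applied couple M₀=9 kN·m at a=5 m (b=L-a=5):
  M_3 = M₀x/L - M₀  [x>a] = 9·(15/2)/10 - 9 = -9/4 kN·m
Load 4 — triangular load w₀=2 kN/m (0→w₀ over full span):
  M_4 = w₀Lx/6 - w₀x³/(6L) = 2·10·(15/2)/6 - 2·(15/2)³/(6·10) = 175/16 kN·m
Superposition: M = Σ M_i = 3099/16 kN·m ≈ 193.687500 kN·m

M(15/2) = 3099/16 kN·m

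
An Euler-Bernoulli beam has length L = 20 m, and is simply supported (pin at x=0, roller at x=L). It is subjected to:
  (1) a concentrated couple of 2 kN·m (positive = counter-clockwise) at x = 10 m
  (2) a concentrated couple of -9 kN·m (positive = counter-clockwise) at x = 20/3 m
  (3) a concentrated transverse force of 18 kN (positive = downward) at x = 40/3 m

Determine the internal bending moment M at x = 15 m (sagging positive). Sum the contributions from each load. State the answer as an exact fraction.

M(15) = 247/4 kN·m

Load 1 — applied couple M₀=2 kN·m at a=10 m (b=L-a=10):
  M_1 = M₀x/L - M₀  [x>a] = 2·15/20 - 2 = -1/2 kN·m
Load 2 — applied couple M₀=-9 kN·m at a=20/3 m (b=L-a=40/3):
  M_2 = M₀x/L - M₀  [x>a] = (-9)·15/20 - (-9) = 9/4 kN·m
Load 3 — point force P=18 kN at a=40/3 m (b=L-a=20/3):
  M_3 = Pa(L-x)/L  [x>a] = 18·(40/3)·(20-15)/20 = 60 kN·m
Superposition: M = Σ M_i = 247/4 kN·m ≈ 61.750000 kN·m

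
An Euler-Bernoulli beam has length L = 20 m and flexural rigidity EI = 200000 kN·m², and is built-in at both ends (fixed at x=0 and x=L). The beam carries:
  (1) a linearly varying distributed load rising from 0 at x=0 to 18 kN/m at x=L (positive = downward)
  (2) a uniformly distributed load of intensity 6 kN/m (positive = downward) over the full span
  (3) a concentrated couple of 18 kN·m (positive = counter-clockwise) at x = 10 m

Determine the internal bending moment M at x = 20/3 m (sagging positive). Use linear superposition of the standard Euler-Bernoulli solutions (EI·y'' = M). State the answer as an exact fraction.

Load 1 — triangular load w₀=18 kN/m (0→w₀ over full span):
  M_1 = 3w₀Lx/20 - w₀L²/30 - w₀x³/(6L) = 3·18·20·(20/3)/20 - 18·20²/30 - 18·(20/3)³/(6·20) = 680/9 kN·m
Load 2 — uniform load w=6 kN/m over full span:
  M_2 = wLx/2 - wL²/12 - wx²/2 = 6·20·(20/3)/2 - 6·20²/12 - 6·(20/3)²/2 = 200/3 kN·m
Load 3 — applied couple M₀=18 kN·m at a=10 m (b=L-a=10):
  M_3 = R_Ax - M_A  [x≤a] with R_A=27/20, M_A=9/2 = (27/20)·(20/3) - (9/2) = 9/2 kN·m
Superposition: M = Σ M_i = 2641/18 kN·m ≈ 146.722222 kN·m

M(20/3) = 2641/18 kN·m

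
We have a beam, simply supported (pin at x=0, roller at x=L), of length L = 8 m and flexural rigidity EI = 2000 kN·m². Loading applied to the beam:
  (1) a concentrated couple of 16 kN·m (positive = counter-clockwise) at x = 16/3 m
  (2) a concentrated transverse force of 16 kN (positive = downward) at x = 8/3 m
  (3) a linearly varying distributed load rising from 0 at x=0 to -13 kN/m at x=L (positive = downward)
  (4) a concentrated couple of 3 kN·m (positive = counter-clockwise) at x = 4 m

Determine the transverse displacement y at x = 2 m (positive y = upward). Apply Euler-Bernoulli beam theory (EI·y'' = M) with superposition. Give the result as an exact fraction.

y(2) = 979/20250 m

Load 1 — applied couple M₀=16 kN·m at a=16/3 m (b=L-a=8/3):
  y_1 = (M₀x³/(6L)+C₁x)/EI  [x≤a] with C₁=M₀(3b²-L²)/(6L)=-128/9 = (16·2³/(6·8)+(-128/9)·2)/2000 = -29/2250 m
Load 2 — point force P=16 kN at a=8/3 m (b=L-a=16/3):
  y_2 = -Pbx(L²-b²-x²)/(6LEI)  [x≤a] = -16·(16/3)·2·(8²-(16/3)²-2²)/(6·8·2000) = -568/10125 m
Load 3 — triangular load w₀=-13 kN/m (0→w₀ over full span):
  y_3 = -w₀x(7L⁴-10L²x²+3x⁴)/(360LEI) = -(-13)·2·(7·8⁴-10·8²·2²+3·2⁴)/(360·8·2000) = 1417/12000 m
Load 4 — applied couple M₀=3 kN·m at a=4 m (b=L-a=4):
  y_4 = (M₀x³/(6L)+C₁x)/EI  [x≤a] with C₁=M₀(3b²-L²)/(6L)=-1 = (3·2³/(6·8)+(-1)·2)/2000 = -3/4000 m
Superposition: y = Σ y_i = 979/20250 m ≈ 0.048346 m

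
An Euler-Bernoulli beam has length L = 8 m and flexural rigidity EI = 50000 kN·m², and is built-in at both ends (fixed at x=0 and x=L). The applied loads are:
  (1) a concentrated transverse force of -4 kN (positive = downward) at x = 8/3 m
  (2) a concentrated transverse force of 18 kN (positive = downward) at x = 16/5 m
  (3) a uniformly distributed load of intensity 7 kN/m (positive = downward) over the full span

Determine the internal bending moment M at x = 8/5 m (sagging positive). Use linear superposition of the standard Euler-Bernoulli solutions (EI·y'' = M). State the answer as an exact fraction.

M(8/5) = -6688/1875 kN·m

Load 1 — point force P=-4 kN at a=8/3 m (b=L-a=16/3):
  M_1 = Pb²(3a+b)x/L³ - Pab²/L²  [x≤a] = (-4)·(16/3)²·(3·(8/3)+(16/3))·(8/5)/8³ - (-4)·(8/3)·(16/3)²/8² = 0 kN·m
Load 2 — point force P=18 kN at a=16/5 m (b=L-a=24/5):
  M_2 = Pb²(3a+b)x/L³ - Pab²/L²  [x≤a] = 18·(24/5)²·(3·(16/5)+(24/5))·(8/5)/8³ - 18·(16/5)·(24/5)²/8² = -1296/625 kN·m
Load 3 — uniform load w=7 kN/m over full span:
  M_3 = wLx/2 - wL²/12 - wx²/2 = 7·8·(8/5)/2 - 7·8²/12 - 7·(8/5)²/2 = -112/75 kN·m
Superposition: M = Σ M_i = -6688/1875 kN·m ≈ -3.566933 kN·m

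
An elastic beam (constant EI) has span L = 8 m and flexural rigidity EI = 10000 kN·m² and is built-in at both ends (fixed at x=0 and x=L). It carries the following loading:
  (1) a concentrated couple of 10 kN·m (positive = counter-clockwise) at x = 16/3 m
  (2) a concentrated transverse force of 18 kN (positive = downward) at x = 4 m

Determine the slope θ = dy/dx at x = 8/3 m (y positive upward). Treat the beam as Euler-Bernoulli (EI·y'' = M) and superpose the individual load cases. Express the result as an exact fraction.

θ(8/3) = -32/16875 rad

Load 1 — applied couple M₀=10 kN·m at a=16/3 m (b=L-a=8/3):
  θ_1 = (R_Ax²/2 - M_Ax)/EI  [x≤a] with R_A=5/3, M_A=10/3 = ((5/3)·(8/3)²/2 - (10/3)·(8/3))/10000 = -1/3375 rad
Load 2 — point force P=18 kN at a=4 m (b=L-a=4):
  θ_2 = -Pb²x(2aL-(3a+b)x)/(2L³EI)  [x≤a] = -18·4²·(8/3)·(2·4·8-(3·4+4)·(8/3))/(2·8³·10000) = -1/625 rad
Superposition: θ = Σ θ_i = -32/16875 rad ≈ -0.001896 rad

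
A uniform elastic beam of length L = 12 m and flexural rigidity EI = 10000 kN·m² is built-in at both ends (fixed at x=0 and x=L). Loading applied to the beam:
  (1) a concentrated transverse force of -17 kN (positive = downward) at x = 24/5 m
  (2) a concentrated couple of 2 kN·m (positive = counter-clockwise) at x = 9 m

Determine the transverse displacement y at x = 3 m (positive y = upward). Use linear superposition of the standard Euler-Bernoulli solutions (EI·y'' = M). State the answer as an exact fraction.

Load 1 — point force P=-17 kN at a=24/5 m (b=L-a=36/5):
  y_1 = -Pb²x²(3aL-(3a+b)x)/(6L³EI)  [x≤a] = -(-17)·(36/5)²·3²·(3·(24/5)·12-(3·(24/5)+(36/5))·3)/(6·12³·10000) = 4131/500000 m
Load 2 — applied couple M₀=2 kN·m at a=9 m (b=L-a=3):
  y_2 = (R_Ax³/6 - M_Ax²/2)/EI  [x≤a] with R_A=3/16, M_A=5/8 = ((3/16)·3³/6 - (5/8)·3²/2)/10000 = -63/320000 m
Superposition: y = Σ y_i = 64521/8000000 m ≈ 0.008065 m

y(3) = 64521/8000000 m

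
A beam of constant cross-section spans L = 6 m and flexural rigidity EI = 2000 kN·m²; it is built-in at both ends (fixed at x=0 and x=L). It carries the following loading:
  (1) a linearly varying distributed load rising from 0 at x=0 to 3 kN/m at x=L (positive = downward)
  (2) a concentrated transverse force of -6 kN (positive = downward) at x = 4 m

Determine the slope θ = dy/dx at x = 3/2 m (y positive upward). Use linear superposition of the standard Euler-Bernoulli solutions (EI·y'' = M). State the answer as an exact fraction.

Load 1 — triangular load w₀=3 kN/m (0→w₀ over full span):
  θ_1 = -w₀(2x(L-x)(L-2x)(x+2L)+x²(L-x)²)/(120LEI) = -3·(2·(3/2)·(6-(3/2))·(6-2·(3/2))·((3/2)+2·6)+(3/2)²·(6-(3/2))²)/(120·6·2000) = -3159/2560000 rad
Load 2 — point force P=-6 kN at a=4 m (b=L-a=2):
  θ_2 = -Pb²x(2aL-(3a+b)x)/(2L³EI)  [x≤a] = -(-6)·2²·(3/2)·(2·4·6-(3·4+2)·(3/2))/(2·6³·2000) = 9/8000 rad
Superposition: θ = Σ θ_i = -279/2560000 rad ≈ -0.000109 rad

θ(3/2) = -279/2560000 rad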